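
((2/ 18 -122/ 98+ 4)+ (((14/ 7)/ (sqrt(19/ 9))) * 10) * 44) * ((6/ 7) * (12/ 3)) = 10112/ 1029+ 63360 * sqrt(19)/ 133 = 2086.37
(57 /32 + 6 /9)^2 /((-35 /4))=-11045 /16128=-0.68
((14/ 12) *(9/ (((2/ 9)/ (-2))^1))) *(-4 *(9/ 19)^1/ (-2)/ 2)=-1701/ 38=-44.76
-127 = -127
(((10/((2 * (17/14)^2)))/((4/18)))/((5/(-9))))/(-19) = 7938/5491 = 1.45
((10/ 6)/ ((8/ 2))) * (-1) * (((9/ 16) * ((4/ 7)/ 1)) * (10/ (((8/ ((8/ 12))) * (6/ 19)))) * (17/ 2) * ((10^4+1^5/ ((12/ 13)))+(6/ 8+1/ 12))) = -969185725/ 32256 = -30046.68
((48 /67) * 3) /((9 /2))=32 /67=0.48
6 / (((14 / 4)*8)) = 3 / 14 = 0.21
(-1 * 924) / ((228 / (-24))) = 1848 / 19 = 97.26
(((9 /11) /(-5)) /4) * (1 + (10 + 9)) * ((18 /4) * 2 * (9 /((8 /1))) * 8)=-729 /11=-66.27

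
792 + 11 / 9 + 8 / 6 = 7151 / 9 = 794.56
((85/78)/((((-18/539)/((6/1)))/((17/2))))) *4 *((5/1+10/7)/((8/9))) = -5006925/104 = -48143.51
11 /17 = 0.65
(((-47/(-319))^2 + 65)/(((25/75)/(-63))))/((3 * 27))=-15438906/101761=-151.72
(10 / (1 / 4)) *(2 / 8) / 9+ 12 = 118 / 9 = 13.11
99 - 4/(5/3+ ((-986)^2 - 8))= 288740319/2916569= 99.00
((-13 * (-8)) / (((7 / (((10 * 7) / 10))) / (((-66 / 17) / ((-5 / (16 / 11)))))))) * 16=1879.34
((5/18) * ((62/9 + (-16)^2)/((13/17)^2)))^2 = 102313225/6561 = 15594.15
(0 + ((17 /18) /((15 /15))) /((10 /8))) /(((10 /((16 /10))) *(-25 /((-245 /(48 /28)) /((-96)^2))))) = 0.00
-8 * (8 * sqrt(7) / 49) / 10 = -32 * sqrt(7) / 245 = -0.35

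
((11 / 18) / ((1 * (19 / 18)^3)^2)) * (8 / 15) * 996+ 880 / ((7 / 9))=2249456218416 / 1646605835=1366.12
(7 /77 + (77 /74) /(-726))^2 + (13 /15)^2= 452689121 /596336400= 0.76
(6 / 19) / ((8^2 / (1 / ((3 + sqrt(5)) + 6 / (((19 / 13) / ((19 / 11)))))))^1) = 3663 / 7123328-363 * sqrt(5) / 7123328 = 0.00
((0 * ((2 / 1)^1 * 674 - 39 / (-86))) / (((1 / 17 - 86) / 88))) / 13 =0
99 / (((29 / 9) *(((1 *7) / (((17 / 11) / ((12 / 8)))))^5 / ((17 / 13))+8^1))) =688210367328 / 248150400719183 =0.00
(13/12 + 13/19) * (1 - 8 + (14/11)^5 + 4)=22032413/36719628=0.60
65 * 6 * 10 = 3900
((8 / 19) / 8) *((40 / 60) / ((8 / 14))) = 7 / 114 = 0.06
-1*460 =-460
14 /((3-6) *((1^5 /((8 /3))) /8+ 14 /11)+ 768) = 9856 /537885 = 0.02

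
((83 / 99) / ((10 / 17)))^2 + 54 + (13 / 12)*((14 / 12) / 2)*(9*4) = 19303399 / 245025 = 78.78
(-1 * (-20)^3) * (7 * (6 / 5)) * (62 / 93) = 44800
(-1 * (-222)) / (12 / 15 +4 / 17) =9435 / 44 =214.43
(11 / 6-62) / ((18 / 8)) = -722 / 27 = -26.74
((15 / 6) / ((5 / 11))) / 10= 11 / 20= 0.55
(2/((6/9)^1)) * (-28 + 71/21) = -517/7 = -73.86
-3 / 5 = -0.60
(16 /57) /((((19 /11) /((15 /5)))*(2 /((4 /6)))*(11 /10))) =160 /1083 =0.15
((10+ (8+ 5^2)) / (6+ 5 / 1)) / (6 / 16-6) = -0.69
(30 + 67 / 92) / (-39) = -2827 / 3588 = -0.79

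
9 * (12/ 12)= 9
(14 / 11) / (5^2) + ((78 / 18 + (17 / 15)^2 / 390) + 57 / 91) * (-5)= -33464957 / 1351350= -24.76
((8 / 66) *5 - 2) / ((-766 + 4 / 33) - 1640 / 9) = 69 / 46931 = 0.00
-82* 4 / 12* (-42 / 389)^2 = -48216 / 151321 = -0.32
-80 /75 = -16 /15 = -1.07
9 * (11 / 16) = 6.19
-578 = -578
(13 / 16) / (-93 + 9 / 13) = -169 / 19200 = -0.01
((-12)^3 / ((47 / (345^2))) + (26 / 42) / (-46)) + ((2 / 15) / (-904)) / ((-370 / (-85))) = -16613809227604459 / 3796515240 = -4376068.10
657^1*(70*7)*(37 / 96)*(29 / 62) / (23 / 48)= 121118.83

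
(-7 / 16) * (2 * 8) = -7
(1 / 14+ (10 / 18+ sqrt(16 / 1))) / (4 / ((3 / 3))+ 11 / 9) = 583 / 658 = 0.89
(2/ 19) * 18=1.89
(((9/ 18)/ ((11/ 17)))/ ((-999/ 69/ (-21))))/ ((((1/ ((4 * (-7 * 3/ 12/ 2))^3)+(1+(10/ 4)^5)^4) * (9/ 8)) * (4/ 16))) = 15750299385856/ 374412742584765804315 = 0.00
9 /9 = 1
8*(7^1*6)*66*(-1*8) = -177408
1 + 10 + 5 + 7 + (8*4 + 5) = 60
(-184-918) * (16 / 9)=-17632 / 9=-1959.11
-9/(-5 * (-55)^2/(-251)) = -2259/15125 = -0.15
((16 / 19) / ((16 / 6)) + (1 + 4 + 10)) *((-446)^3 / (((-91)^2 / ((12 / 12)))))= -25816511976 / 157339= -164082.09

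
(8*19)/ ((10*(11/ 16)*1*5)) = 1216/ 275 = 4.42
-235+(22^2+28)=277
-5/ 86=-0.06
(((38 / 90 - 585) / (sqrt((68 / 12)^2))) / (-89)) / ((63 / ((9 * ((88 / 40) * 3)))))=41338 / 37825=1.09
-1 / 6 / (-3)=1 / 18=0.06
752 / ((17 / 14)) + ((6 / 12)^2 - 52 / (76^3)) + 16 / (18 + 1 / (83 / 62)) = 450245443083 / 725737072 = 620.40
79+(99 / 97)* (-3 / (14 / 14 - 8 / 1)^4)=18398566 / 232897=79.00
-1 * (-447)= 447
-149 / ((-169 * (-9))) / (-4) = 0.02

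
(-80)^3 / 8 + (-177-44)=-64221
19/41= 0.46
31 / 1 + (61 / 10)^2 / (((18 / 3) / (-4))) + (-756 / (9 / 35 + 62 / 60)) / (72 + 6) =-696133 / 528450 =-1.32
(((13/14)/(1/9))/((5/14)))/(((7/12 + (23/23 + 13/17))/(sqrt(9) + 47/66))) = 194922/5269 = 36.99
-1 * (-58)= 58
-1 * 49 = -49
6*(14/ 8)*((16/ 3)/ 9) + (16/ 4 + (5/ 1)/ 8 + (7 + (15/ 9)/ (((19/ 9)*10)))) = 24523/ 1368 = 17.93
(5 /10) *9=4.50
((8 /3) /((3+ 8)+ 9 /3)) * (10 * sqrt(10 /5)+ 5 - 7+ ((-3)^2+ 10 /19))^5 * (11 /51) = 259523227169492 /2651902029+ 9709843442200 * sqrt(2) /139573791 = 196246.80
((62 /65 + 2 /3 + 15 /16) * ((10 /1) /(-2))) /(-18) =7981 /11232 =0.71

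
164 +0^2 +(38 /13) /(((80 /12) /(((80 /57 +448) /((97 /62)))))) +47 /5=1887383 /6305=299.35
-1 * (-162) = 162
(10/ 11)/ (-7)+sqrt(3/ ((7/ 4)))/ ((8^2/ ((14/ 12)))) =-10/ 77+sqrt(21)/ 192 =-0.11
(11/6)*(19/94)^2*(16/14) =3971/46389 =0.09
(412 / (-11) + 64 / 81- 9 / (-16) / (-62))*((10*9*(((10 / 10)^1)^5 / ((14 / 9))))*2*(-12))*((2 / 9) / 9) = 162073375 / 128898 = 1257.38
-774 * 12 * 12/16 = -6966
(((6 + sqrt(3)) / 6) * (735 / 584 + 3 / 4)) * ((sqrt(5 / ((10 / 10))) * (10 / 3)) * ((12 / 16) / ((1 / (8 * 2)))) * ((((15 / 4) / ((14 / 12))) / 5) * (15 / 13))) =263925 * sqrt(5) * (sqrt(3) + 6) / 26572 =171.73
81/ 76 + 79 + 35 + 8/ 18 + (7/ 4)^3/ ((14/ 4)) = 640451/ 5472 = 117.04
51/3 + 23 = 40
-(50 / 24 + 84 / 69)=-911 / 276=-3.30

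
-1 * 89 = -89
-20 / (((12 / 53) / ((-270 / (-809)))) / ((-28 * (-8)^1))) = -5342400 / 809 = -6603.71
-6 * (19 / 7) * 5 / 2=-285 / 7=-40.71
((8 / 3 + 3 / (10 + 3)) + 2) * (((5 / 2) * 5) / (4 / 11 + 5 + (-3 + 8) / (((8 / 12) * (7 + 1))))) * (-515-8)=-219764600 / 43251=-5081.14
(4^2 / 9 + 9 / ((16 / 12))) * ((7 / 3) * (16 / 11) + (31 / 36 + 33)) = 317.70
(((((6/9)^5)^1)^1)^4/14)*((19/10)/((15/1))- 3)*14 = -225968128/261508830075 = -0.00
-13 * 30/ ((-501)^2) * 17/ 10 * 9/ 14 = -663/ 390446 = -0.00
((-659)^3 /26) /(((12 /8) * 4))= -286191179 /156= -1834558.84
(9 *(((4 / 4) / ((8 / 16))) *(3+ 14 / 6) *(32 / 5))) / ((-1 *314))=-1536 / 785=-1.96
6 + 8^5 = 32774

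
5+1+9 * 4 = 42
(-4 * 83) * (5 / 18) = -830 / 9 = -92.22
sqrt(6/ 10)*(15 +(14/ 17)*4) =311*sqrt(15)/ 85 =14.17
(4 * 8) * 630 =20160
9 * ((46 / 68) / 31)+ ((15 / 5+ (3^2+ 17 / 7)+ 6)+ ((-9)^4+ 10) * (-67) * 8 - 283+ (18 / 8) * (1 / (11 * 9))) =-571728625673 / 162316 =-3522318.35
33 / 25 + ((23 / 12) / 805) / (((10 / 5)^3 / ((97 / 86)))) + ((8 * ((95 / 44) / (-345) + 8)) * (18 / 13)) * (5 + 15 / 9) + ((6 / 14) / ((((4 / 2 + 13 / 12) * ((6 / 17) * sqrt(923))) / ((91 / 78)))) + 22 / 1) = 17 * sqrt(923) / 34151 + 2915925099869 / 4751947200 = 613.64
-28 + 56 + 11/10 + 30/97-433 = -391483/970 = -403.59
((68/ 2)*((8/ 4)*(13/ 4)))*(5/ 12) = 1105/ 12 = 92.08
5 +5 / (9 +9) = 5.28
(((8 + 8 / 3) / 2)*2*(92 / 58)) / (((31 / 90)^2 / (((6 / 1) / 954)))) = 1324800 / 1477057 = 0.90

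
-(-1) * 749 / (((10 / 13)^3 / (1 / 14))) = 235079 / 2000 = 117.54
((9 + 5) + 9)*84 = 1932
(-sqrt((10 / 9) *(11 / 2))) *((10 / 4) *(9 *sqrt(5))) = -75 *sqrt(11) / 2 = -124.37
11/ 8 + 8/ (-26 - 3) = 255/ 232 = 1.10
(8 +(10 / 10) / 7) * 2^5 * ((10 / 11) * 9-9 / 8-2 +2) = 141588 / 77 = 1838.81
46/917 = 0.05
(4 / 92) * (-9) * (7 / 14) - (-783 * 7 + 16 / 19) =4789487 / 874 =5479.96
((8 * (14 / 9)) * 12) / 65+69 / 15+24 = 1205 / 39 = 30.90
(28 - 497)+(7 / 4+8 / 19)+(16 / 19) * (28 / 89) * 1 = -3155839 / 6764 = -466.56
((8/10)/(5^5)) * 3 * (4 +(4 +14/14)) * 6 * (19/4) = 3078/15625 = 0.20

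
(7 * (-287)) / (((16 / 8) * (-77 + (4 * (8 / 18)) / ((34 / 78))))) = 102459 / 7438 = 13.78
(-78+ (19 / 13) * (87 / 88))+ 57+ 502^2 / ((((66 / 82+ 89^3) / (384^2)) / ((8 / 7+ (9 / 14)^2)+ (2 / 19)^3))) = 456007870602297048615 / 5556576324923624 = 82066.34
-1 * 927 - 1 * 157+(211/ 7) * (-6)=-8854/ 7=-1264.86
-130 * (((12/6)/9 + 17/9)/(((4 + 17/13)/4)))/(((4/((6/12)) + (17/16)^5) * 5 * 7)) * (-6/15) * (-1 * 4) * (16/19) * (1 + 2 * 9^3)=-264753595285504/213186986775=-1241.88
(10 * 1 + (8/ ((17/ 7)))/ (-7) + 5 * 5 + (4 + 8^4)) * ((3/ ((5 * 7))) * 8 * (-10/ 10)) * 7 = -1686888/ 85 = -19845.74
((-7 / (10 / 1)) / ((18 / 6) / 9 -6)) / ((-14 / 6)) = -9 / 170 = -0.05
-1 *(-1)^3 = 1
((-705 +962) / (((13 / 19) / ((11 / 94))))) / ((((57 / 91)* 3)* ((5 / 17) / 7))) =556.71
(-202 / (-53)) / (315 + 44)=202 / 19027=0.01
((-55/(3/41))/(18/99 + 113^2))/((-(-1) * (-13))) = 24805/5477979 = 0.00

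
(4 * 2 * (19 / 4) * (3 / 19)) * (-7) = -42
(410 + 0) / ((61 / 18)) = 7380 / 61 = 120.98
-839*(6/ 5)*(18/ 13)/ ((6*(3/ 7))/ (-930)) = 6554268/ 13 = 504174.46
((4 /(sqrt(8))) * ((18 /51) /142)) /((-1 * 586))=-0.00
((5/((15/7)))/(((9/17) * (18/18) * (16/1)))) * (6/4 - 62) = -14399/864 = -16.67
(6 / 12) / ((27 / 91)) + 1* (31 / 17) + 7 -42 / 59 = 530617 / 54162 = 9.80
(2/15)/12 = 0.01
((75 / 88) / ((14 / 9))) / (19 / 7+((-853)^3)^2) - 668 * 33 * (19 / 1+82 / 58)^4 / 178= -642468927812906688574812902698482789 / 29873554014211044206975927648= -21506277.01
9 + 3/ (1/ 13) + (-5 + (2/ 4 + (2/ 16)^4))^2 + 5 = 73.25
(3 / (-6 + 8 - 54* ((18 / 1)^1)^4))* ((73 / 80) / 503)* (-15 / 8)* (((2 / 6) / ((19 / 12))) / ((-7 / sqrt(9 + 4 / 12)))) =-219* sqrt(21) / 6067687921568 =-0.00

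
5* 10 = 50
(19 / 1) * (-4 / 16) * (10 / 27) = -95 / 54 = -1.76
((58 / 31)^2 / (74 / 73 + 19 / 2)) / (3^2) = 491144 / 13276215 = 0.04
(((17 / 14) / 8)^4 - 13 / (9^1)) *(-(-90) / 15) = -8.66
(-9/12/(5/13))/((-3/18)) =117/10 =11.70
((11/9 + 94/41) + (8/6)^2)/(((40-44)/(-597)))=129549/164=789.93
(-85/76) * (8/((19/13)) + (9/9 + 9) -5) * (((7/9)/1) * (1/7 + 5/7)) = -16915/2166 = -7.81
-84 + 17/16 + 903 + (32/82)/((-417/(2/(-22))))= 2467627363/3009072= 820.06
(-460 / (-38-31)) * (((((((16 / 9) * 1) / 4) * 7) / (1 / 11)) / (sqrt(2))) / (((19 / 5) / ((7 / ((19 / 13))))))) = 1401400 * sqrt(2) / 9747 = 203.33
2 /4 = 1 /2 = 0.50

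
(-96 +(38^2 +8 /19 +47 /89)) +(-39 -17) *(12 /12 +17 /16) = 1233.45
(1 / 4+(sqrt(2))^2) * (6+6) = 27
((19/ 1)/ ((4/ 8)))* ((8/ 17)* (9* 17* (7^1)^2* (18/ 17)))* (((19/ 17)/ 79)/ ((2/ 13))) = 13053.49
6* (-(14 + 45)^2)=-20886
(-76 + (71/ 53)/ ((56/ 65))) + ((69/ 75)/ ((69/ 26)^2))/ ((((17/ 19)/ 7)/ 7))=-17570411567/ 261109800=-67.29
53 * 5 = 265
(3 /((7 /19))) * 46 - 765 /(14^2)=72651 /196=370.67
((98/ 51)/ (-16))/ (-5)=0.02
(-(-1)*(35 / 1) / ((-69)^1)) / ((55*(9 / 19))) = -133 / 6831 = -0.02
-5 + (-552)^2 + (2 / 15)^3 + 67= 1028585258 / 3375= 304766.00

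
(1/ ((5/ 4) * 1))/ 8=1/ 10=0.10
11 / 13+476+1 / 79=489734 / 1027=476.86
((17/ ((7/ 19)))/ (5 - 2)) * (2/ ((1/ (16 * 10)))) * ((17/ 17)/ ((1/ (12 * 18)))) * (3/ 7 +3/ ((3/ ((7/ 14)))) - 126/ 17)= -337731840/ 49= -6892486.53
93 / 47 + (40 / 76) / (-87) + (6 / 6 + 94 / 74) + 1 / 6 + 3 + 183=190.41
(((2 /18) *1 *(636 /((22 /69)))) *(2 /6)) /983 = 2438 /32439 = 0.08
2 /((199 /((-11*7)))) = -154 /199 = -0.77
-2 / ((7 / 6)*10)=-6 / 35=-0.17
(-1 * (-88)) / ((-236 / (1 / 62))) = -11 / 1829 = -0.01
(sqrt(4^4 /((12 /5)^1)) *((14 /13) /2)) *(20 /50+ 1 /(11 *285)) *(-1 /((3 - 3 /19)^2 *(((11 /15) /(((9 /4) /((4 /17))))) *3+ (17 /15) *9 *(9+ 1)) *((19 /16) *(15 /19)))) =-9080176 *sqrt(15) /12229111323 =-0.00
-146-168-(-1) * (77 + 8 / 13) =-3073 / 13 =-236.38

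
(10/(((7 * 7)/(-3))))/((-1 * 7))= 30/343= 0.09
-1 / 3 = -0.33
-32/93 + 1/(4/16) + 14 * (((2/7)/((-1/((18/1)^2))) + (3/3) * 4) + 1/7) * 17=-1956938/93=-21042.34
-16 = -16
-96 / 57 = -32 / 19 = -1.68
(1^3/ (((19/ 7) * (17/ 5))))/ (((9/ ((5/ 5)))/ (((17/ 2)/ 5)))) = 7/ 342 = 0.02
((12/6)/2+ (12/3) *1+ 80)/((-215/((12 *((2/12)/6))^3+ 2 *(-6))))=5491/1161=4.73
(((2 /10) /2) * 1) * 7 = 7 /10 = 0.70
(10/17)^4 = 0.12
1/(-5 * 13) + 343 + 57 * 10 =59344/65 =912.98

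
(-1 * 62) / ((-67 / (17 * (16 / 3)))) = 16864 / 201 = 83.90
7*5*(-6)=-210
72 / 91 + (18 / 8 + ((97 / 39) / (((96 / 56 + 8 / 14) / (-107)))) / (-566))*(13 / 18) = 114135575 / 44501184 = 2.56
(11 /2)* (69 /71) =759 /142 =5.35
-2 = -2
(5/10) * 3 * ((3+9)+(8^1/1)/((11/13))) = 354/11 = 32.18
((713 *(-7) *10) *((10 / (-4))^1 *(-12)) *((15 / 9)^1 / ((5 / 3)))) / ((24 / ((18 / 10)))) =-224595 / 2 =-112297.50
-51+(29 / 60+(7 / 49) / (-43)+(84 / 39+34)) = -3372883 / 234780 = -14.37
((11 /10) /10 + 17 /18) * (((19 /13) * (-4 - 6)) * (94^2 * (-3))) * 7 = 42894362 /15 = 2859624.13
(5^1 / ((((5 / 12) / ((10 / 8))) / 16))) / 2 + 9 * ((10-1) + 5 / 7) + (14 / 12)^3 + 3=320569 / 1512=212.02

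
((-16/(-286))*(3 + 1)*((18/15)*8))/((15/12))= 6144/3575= 1.72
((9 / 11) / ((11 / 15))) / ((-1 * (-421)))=135 / 50941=0.00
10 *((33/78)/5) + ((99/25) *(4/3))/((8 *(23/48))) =2.22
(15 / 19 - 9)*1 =-156 / 19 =-8.21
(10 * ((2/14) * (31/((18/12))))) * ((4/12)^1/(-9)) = -620/567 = -1.09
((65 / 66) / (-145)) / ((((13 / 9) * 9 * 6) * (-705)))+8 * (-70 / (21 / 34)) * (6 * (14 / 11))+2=-56039090759 / 8096220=-6921.64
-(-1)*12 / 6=2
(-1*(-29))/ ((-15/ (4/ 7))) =-1.10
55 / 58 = 0.95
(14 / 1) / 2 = 7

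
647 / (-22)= -647 / 22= -29.41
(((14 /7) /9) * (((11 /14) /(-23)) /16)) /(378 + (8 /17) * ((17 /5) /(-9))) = -55 /43797152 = -0.00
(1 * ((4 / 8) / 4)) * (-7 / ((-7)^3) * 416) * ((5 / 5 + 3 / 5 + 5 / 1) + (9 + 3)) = 4836 / 245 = 19.74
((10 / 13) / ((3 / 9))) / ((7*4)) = 15 / 182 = 0.08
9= 9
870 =870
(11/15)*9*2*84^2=465696/5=93139.20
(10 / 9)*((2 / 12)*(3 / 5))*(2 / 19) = 2 / 171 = 0.01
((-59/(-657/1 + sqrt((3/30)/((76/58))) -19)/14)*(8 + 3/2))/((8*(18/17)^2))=323969*sqrt(2755)/6301442081088 + 5201322295/787680260136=0.01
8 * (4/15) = 32/15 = 2.13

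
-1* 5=-5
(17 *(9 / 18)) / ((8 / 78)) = 663 / 8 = 82.88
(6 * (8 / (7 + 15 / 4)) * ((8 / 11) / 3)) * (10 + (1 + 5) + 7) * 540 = 13444.06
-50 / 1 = -50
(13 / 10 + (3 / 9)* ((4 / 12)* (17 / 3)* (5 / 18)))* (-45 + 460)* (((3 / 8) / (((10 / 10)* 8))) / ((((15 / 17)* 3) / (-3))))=-39508 / 1215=-32.52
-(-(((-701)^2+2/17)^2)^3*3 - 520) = 1019604215666935449958614382451109403345123/24137569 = 42241379637979924571468420000000000.00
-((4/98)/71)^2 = -4/12103441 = -0.00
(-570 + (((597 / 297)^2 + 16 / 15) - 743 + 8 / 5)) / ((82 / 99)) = -6401488 / 4059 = -1577.11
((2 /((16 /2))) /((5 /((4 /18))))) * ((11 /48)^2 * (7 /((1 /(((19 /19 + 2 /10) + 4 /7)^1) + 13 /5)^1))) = 0.00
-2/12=-1/6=-0.17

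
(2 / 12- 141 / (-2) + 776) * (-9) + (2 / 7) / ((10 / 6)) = -266694 / 35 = -7619.83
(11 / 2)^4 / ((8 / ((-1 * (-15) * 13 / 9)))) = 951665 / 384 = 2478.29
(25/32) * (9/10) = 45/64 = 0.70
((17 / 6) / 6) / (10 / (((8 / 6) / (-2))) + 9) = -17 / 216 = -0.08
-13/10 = -1.30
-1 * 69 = -69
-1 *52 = -52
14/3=4.67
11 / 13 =0.85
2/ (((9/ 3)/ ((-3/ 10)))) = -1/ 5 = -0.20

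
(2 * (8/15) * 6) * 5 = 32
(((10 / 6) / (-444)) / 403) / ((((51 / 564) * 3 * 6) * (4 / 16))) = -470 / 20532447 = -0.00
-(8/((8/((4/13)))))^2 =-16/169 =-0.09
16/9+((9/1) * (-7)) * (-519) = 294289/9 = 32698.78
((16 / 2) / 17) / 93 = 8 / 1581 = 0.01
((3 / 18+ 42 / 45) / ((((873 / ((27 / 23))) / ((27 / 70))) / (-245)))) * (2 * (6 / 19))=-0.09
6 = 6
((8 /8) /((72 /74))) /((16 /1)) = 37 /576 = 0.06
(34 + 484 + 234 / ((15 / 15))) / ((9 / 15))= 3760 / 3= 1253.33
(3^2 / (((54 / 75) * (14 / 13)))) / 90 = 65 / 504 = 0.13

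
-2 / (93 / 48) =-1.03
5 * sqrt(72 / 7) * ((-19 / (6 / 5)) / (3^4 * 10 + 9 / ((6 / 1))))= -950 * sqrt(14) / 11361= -0.31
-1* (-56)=56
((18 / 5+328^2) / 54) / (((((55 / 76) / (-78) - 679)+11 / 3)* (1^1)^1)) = -531482744 / 180154395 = -2.95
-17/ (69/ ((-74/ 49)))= 0.37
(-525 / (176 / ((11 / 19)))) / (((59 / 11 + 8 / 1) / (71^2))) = -1386275 / 2128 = -651.45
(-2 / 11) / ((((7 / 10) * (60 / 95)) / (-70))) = 950 / 33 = 28.79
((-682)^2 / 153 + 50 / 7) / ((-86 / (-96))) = 3401.49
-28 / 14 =-2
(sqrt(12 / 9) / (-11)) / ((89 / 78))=-52 * sqrt(3) / 979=-0.09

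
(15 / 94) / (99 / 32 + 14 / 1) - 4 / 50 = -45418 / 642725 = -0.07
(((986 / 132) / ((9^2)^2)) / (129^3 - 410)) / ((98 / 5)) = 2465 / 91080671804892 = 0.00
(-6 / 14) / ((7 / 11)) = -33 / 49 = -0.67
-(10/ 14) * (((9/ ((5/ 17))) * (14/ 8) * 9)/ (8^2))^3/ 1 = -127937512017/ 419430400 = -305.03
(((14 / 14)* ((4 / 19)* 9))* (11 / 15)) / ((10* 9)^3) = 11 / 5771250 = 0.00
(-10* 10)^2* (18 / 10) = 18000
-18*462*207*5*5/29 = -43035300/29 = -1483975.86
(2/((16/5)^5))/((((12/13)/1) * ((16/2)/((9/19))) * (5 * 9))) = 8125/956301312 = 0.00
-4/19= -0.21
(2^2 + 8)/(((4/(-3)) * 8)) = -9/8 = -1.12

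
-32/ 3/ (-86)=16/ 129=0.12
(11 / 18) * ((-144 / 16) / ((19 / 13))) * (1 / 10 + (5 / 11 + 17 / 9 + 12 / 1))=-185887 / 3420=-54.35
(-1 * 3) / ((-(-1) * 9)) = -1 / 3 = -0.33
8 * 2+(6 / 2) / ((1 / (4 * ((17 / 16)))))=115 / 4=28.75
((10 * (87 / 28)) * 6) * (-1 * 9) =-11745 / 7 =-1677.86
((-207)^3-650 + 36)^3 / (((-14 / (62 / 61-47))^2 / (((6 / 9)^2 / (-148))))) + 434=610163913196195670716029253 / 26984692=22611483325294047110.71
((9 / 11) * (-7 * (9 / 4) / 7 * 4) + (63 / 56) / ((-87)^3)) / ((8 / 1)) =-47412227 / 51509568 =-0.92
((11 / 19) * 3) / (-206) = -33 / 3914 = -0.01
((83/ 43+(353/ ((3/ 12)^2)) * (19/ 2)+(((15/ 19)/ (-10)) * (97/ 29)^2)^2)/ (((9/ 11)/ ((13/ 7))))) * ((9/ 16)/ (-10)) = -336979831285965153/ 49186470874240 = -6851.07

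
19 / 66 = 0.29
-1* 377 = -377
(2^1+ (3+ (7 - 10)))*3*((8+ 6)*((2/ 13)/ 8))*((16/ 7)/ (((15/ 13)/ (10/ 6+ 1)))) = 128/ 15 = 8.53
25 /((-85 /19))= -95 /17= -5.59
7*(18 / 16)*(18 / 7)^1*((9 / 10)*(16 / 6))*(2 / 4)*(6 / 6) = 243 / 10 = 24.30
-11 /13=-0.85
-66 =-66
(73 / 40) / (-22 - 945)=-73 / 38680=-0.00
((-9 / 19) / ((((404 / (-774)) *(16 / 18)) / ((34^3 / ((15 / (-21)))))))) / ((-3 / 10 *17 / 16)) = 338213232 / 1919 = 176244.52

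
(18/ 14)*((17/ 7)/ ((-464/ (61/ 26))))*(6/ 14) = -0.01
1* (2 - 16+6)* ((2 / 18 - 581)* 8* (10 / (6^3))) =1721.15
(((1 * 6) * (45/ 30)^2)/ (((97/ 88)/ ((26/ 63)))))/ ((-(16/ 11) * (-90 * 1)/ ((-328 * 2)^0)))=1573/ 40740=0.04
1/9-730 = -6569/9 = -729.89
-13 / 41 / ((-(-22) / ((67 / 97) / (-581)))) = 871 / 50834014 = 0.00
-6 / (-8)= 3 / 4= 0.75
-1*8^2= -64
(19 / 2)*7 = 133 / 2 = 66.50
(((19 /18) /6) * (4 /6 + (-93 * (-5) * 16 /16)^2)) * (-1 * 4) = -12324863 /81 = -152158.80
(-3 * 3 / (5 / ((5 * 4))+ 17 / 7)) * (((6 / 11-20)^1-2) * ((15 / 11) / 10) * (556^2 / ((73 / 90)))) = 165464425728 / 44165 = 3746505.73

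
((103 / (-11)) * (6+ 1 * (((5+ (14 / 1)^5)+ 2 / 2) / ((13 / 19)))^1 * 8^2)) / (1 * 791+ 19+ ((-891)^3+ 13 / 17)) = 572578188929 / 859780473266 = 0.67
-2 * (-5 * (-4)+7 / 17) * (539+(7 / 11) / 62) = -127558935 / 5797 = -22004.30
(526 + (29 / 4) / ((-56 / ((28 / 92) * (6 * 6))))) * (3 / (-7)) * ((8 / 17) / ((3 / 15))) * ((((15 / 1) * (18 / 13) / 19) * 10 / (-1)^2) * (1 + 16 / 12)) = -1303060500 / 96577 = -13492.45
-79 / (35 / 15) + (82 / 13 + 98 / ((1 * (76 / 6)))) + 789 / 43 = -108827 / 74347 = -1.46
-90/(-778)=45/389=0.12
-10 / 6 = -5 / 3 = -1.67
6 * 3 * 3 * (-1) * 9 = -486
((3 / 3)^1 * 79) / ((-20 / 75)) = -296.25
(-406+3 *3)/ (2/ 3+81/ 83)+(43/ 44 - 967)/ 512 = -2244344929/ 9213952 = -243.58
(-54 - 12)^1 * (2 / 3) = -44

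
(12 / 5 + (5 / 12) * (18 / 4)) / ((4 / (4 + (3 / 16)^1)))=11457 / 2560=4.48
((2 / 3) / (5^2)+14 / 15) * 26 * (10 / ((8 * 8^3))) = 0.06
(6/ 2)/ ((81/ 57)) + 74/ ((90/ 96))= 3647/ 45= 81.04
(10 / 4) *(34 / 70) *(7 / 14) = 17 / 28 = 0.61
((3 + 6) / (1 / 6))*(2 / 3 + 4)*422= 106344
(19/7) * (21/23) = 57/23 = 2.48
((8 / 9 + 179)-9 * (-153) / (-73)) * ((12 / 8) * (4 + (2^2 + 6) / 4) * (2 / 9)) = 687661 / 1971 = 348.89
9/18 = 1/2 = 0.50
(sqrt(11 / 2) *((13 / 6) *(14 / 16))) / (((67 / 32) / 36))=1092 *sqrt(22) / 67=76.45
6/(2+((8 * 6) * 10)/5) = 3/49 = 0.06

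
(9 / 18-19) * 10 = -185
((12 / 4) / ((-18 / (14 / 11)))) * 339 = -791 / 11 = -71.91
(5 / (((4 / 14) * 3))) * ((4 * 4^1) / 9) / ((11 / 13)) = 3640 / 297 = 12.26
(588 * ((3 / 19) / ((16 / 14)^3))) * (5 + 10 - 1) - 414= 555417 / 1216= 456.76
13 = 13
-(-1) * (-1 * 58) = -58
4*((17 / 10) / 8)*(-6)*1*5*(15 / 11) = -34.77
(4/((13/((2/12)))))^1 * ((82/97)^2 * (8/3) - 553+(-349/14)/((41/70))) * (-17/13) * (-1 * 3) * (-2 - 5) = 163515856532/195584883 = 836.04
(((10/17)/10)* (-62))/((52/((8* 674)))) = -83576/221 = -378.17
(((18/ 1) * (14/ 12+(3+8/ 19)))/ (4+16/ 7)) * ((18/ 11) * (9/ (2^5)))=889623/ 147136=6.05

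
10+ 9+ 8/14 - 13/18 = 2375/126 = 18.85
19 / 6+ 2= 31 / 6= 5.17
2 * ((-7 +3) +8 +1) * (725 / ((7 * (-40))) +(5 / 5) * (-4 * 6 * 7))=-47765 / 28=-1705.89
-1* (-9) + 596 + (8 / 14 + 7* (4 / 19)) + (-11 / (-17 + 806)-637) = -3144839 / 104937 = -29.97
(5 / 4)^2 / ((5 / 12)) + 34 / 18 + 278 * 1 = 10211 / 36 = 283.64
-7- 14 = -21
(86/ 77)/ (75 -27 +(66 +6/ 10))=430/ 44121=0.01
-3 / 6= -1 / 2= -0.50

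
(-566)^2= 320356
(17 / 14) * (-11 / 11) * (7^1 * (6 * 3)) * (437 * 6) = -401166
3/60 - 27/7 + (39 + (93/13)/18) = 194323/5460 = 35.59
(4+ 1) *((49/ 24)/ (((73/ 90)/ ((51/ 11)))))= 187425/ 3212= 58.35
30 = 30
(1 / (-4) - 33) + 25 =-33 / 4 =-8.25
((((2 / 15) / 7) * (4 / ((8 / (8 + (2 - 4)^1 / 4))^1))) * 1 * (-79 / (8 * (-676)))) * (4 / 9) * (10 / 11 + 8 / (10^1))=3713 / 4684680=0.00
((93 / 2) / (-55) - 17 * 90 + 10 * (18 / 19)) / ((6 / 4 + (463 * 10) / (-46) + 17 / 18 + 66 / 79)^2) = -850308485557203 / 5299219336463690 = -0.16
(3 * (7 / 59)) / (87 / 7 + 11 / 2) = 294 / 14809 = 0.02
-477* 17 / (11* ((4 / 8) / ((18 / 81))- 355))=1908 / 913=2.09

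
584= 584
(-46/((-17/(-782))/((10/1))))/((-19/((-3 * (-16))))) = 1015680/19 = 53456.84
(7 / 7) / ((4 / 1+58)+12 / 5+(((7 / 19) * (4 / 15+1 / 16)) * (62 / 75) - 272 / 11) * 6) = -313500 / 26134027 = -0.01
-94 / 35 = -2.69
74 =74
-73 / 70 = -1.04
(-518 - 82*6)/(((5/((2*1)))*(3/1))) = -134.67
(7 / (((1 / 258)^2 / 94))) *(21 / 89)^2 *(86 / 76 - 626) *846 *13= -2522085403101951960 / 150499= -16758153895387.69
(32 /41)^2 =1024 /1681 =0.61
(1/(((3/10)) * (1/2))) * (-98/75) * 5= -392/9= -43.56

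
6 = 6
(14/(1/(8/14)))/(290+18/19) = 19/691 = 0.03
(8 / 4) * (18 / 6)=6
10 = 10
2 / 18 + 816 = 7345 / 9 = 816.11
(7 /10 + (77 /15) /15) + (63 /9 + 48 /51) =68723 /7650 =8.98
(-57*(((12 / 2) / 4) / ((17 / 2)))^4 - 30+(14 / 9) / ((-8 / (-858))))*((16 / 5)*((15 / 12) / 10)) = 68543039 / 1252815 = 54.71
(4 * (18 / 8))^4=6561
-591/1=-591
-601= -601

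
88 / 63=1.40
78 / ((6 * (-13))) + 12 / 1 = 11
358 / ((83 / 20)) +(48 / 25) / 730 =65336992 / 757375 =86.27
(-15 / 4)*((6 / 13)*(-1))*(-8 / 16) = -45 / 52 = -0.87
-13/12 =-1.08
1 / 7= 0.14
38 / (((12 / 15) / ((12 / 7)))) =570 / 7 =81.43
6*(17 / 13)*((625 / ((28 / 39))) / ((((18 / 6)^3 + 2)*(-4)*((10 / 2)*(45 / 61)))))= -25925 / 1624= -15.96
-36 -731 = -767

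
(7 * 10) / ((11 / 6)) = 420 / 11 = 38.18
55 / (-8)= -55 / 8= -6.88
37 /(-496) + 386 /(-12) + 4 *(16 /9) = -112181 /4464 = -25.13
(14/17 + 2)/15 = 16/85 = 0.19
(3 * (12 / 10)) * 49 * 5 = 882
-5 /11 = -0.45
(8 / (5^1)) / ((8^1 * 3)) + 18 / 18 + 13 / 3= 27 / 5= 5.40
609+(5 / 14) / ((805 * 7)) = 609.00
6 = 6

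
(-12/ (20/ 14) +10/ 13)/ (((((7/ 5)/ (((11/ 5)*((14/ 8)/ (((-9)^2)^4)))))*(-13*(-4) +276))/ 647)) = -0.00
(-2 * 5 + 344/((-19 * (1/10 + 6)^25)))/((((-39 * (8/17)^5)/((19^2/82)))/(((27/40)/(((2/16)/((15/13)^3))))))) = 6691353448886566195384244967798927823279138722135526513875/16491231041473641145517278965673879269317645682360352768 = 405.75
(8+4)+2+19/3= 20.33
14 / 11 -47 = -503 / 11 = -45.73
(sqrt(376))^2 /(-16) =-47 /2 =-23.50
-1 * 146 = -146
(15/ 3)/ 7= 5/ 7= 0.71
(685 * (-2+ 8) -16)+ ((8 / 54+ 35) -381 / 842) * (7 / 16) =1494689333 / 363744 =4109.18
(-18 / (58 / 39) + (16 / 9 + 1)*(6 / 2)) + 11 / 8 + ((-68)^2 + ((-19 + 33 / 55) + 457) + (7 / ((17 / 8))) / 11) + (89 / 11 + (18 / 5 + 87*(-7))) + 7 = 2909024267 / 650760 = 4470.20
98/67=1.46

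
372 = 372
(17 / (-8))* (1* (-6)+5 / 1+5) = -17 / 2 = -8.50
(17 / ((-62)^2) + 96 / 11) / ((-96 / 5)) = -1846055 / 4059264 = -0.45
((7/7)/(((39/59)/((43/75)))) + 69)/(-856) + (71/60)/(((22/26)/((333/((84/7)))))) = 38.73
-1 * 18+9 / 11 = -189 / 11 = -17.18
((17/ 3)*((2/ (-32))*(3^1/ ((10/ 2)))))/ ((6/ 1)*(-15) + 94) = -0.05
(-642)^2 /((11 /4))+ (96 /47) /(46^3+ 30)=3772291442784 /25169111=149877.82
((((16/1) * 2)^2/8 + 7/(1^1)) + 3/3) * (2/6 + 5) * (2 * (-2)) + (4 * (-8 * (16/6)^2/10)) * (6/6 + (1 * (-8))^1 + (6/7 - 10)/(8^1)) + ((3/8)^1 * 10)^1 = -2712.29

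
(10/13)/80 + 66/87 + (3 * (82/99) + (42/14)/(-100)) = 8019679/2488200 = 3.22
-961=-961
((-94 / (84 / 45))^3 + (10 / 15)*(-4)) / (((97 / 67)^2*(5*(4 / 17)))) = -80222501787851 / 1549097760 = -51786.60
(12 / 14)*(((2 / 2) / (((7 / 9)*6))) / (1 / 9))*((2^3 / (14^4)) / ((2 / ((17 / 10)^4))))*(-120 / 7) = -20295603 / 823543000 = -0.02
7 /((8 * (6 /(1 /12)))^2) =7 /331776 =0.00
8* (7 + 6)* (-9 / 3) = -312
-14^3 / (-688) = 3.99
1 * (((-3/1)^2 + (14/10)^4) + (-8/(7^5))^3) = 38103928678482518/2967225943714375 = 12.84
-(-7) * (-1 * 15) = -105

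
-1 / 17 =-0.06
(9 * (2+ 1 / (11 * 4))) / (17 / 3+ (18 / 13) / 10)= 3.14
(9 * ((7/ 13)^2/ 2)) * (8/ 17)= 1764/ 2873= 0.61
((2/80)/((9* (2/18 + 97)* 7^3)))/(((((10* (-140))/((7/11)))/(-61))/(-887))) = -54107/26380816000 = -0.00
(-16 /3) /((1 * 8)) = -2 /3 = -0.67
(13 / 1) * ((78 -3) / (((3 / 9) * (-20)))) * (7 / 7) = -585 / 4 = -146.25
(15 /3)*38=190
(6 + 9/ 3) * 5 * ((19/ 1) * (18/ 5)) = 3078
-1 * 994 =-994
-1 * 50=-50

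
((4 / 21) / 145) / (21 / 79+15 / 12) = 1264 / 1458555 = 0.00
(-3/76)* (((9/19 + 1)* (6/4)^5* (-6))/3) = 5103/5776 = 0.88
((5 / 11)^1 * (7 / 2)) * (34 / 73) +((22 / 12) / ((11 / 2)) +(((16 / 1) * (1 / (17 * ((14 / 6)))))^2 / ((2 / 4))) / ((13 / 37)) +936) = 415984472180 / 443480037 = 938.00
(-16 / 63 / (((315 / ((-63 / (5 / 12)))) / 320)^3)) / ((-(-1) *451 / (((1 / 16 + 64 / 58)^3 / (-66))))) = -5188498915328 / 105869600375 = -49.01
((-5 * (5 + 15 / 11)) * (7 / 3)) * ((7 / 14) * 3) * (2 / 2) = -1225 / 11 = -111.36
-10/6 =-5/3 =-1.67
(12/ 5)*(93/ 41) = 1116/ 205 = 5.44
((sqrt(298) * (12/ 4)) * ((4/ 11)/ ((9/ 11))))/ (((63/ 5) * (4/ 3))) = 5 * sqrt(298)/ 63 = 1.37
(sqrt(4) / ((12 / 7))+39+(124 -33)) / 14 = 787 / 84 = 9.37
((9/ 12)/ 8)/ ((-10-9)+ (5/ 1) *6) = 3/ 352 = 0.01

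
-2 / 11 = -0.18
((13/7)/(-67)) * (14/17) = -26/1139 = -0.02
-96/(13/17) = -1632/13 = -125.54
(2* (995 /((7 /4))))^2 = 63361600 /49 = 1293093.88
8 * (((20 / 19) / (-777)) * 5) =-800 / 14763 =-0.05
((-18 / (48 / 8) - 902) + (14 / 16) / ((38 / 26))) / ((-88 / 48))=412407 / 836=493.31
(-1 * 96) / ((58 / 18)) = -864 / 29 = -29.79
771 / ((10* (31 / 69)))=53199 / 310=171.61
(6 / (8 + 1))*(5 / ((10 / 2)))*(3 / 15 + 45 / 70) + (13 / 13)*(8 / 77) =769 / 1155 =0.67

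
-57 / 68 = -0.84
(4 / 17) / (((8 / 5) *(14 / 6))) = 15 / 238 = 0.06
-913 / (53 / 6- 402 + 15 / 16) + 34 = 683942 / 18827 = 36.33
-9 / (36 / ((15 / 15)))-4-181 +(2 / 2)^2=-737 / 4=-184.25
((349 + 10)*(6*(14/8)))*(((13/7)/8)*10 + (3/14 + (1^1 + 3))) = 197091/8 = 24636.38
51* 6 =306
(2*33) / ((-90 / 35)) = -77 / 3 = -25.67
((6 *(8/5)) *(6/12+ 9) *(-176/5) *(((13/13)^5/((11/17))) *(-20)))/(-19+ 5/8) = -1323008/245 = -5400.03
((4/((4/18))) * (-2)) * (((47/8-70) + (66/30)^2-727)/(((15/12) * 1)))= 2830626/125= 22645.01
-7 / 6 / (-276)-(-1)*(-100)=-165593 / 1656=-100.00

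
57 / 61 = 0.93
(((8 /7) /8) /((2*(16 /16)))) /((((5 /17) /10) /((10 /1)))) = 170 /7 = 24.29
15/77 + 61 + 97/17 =87573/1309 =66.90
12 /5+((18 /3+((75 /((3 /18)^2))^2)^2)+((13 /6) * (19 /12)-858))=19131875999695379 /360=53144099999153.83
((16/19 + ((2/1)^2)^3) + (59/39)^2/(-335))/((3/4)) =2510723924/29043495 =86.45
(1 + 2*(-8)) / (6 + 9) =-1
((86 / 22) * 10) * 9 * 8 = 30960 / 11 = 2814.55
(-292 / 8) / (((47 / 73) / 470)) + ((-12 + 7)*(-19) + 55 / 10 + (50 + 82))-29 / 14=-184902 / 7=-26414.57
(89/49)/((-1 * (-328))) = 89/16072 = 0.01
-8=-8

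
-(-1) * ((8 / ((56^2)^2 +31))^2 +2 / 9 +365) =317911807358227799 / 870461291823561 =365.22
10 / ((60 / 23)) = 23 / 6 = 3.83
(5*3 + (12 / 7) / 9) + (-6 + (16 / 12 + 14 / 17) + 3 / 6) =8459 / 714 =11.85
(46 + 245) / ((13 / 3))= 873 / 13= 67.15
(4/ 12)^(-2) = 9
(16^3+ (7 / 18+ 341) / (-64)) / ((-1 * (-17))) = 4712447 / 19584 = 240.63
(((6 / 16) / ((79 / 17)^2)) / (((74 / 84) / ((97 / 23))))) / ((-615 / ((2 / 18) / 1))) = -196231 / 13065283860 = -0.00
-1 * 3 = -3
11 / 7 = 1.57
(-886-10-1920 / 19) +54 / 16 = -151039 / 152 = -993.68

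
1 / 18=0.06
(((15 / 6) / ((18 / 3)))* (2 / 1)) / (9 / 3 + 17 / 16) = 0.21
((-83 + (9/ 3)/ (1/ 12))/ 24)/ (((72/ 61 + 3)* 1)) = -0.47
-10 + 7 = -3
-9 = -9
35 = 35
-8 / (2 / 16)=-64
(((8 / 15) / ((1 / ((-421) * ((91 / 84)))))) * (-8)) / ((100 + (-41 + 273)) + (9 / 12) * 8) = 3368 / 585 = 5.76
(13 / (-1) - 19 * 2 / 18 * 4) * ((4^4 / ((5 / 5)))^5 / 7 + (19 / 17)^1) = -400833072306525 / 119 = -3368345145432.98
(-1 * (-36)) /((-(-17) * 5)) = 36 /85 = 0.42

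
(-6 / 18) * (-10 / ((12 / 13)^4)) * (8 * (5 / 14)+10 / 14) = 3570125 / 217728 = 16.40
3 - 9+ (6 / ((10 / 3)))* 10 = 12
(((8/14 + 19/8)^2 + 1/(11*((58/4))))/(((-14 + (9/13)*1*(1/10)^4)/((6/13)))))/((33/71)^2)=-27382229954375/20653450787046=-1.33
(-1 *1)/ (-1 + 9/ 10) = 10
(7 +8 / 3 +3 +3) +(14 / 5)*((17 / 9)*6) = 237 / 5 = 47.40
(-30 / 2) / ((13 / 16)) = -240 / 13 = -18.46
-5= -5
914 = 914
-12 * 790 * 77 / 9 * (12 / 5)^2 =-2335872 / 5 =-467174.40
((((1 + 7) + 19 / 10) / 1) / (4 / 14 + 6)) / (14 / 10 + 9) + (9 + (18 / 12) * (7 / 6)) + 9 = 8279 / 416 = 19.90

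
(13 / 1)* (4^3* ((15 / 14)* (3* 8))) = 21394.29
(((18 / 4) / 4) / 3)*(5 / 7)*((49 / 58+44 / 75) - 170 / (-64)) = 284507 / 259840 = 1.09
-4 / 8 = -1 / 2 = -0.50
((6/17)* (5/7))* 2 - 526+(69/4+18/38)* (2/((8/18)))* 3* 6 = 910.12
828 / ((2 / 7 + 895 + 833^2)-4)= 966 / 810577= 0.00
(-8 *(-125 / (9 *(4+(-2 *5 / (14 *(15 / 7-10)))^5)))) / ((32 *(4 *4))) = 4026275 / 74212416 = 0.05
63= 63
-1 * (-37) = 37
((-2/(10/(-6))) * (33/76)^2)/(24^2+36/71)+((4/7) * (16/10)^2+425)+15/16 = 327468641683/766186400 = 427.40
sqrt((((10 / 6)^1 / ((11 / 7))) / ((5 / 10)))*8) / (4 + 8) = sqrt(1155) / 99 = 0.34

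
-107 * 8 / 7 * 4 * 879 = -3009696 / 7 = -429956.57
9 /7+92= 653 /7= 93.29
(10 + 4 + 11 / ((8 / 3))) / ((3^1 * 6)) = 145 / 144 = 1.01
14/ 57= 0.25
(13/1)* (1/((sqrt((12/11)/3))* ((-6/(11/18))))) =-143* sqrt(11)/216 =-2.20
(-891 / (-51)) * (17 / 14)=21.21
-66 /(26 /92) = -233.54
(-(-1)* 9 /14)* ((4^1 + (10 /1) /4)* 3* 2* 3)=1053 /14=75.21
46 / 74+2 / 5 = 189 / 185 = 1.02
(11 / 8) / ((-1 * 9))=-11 / 72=-0.15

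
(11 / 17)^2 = 121 / 289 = 0.42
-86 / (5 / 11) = -946 / 5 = -189.20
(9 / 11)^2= 81 / 121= 0.67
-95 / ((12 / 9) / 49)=-13965 / 4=-3491.25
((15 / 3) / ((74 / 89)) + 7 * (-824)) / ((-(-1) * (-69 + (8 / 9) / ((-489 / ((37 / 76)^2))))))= 677427036507 / 8112264319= 83.51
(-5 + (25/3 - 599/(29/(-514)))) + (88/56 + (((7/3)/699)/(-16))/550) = 39789609260179/3746080800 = 10621.66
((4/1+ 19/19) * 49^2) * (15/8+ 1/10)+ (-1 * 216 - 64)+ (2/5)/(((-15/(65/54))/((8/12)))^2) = 55340430259/2361960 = 23429.88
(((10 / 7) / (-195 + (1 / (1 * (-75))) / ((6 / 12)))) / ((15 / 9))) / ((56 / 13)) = -2925 / 2866892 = -0.00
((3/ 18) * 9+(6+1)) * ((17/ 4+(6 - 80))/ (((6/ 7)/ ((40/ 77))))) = -7905/ 22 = -359.32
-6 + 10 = 4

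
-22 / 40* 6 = -33 / 10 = -3.30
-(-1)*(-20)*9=-180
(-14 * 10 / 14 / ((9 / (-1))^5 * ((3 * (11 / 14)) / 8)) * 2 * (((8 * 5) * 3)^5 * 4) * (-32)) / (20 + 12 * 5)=-367001600000 / 8019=-45766504.55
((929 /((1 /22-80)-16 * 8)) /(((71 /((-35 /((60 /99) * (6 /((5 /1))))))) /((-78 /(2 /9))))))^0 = 1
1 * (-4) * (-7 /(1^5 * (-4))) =-7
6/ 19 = 0.32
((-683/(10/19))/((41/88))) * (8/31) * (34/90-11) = 2183458112/285975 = 7635.14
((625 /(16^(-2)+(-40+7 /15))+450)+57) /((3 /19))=472207323 /151793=3110.86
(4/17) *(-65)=-260/17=-15.29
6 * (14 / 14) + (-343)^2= 117655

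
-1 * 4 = -4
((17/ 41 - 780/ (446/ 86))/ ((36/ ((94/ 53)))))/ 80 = -64453403/ 697793760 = -0.09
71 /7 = 10.14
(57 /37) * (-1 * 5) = -285 /37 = -7.70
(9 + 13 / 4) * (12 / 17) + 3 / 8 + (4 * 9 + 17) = 8435 / 136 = 62.02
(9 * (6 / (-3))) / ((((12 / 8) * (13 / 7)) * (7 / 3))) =-36 / 13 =-2.77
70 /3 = 23.33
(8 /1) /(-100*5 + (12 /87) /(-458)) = -26564 /1660251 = -0.02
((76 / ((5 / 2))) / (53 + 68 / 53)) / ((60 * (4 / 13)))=13091 / 431550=0.03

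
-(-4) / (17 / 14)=56 / 17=3.29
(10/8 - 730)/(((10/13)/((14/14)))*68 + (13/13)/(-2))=-37895/2694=-14.07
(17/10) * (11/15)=187/150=1.25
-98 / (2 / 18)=-882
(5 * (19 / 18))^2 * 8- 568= -27958 / 81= -345.16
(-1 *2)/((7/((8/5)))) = -16/35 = -0.46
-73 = -73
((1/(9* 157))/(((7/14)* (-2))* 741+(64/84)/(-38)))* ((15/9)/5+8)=-3325/417777471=-0.00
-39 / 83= -0.47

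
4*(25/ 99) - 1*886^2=-77714504/ 99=-784994.99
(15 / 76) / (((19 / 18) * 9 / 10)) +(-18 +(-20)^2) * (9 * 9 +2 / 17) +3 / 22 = 4183717337 / 135014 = 30987.29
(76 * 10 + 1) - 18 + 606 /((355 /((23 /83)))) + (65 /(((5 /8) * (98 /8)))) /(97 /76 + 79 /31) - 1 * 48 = 9076945610547 /13009946635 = 697.69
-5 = -5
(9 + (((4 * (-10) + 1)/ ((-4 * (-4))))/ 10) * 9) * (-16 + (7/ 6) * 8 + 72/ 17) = -16.55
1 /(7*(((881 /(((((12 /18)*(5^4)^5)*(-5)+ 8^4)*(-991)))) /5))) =4725456237732081710 /18501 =255416260620079.01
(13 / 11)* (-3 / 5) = -39 / 55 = -0.71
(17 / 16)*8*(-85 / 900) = -289 / 360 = -0.80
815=815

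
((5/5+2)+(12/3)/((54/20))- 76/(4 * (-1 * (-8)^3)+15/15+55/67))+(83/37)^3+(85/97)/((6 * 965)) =55321848215307505/3516322489230438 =15.73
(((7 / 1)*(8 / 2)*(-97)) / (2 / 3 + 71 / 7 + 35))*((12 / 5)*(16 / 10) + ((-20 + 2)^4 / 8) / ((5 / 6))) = -933815.68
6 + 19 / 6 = 55 / 6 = 9.17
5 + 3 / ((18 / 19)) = 49 / 6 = 8.17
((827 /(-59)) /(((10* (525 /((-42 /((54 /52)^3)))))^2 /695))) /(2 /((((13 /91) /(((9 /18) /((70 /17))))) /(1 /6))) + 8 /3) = -142043180794112 /842881701380625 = -0.17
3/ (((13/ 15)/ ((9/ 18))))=45/ 26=1.73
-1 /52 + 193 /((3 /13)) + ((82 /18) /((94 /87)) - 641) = 1462957 /7332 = 199.53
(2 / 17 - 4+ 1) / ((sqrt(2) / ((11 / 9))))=-539 * sqrt(2) / 306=-2.49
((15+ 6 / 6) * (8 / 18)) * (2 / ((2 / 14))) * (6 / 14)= 128 / 3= 42.67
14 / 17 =0.82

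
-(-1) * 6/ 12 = 1/ 2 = 0.50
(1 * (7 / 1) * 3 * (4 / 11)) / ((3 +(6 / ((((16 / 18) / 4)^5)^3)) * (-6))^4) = 126100789566373888 / 43230676782748054387068924270146602065195418684474114977185625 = 0.00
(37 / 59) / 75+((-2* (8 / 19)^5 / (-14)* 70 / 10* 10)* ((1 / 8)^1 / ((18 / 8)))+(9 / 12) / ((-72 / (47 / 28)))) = -52172843381 / 29451711945600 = -0.00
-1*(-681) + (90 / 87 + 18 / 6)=19866 / 29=685.03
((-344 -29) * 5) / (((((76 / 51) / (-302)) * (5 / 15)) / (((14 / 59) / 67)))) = 4015.73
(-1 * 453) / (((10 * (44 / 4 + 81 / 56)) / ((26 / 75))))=-109928 / 87125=-1.26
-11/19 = -0.58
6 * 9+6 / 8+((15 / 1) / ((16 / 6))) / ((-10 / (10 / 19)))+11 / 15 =125827 / 2280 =55.19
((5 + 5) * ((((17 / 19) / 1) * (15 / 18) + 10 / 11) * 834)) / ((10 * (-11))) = -288425 / 2299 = -125.46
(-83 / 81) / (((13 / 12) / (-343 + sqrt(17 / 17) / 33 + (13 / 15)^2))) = 281201012 / 868725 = 323.69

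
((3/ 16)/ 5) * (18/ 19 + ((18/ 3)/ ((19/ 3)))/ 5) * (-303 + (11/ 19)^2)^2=241748239041/ 61902475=3905.31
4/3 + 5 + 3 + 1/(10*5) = 1403/150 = 9.35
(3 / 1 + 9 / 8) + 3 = 57 / 8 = 7.12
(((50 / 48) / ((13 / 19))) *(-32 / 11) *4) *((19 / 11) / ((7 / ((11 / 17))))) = -144400 / 51051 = -2.83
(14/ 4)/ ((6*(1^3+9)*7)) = 1/ 120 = 0.01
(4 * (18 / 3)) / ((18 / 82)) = 328 / 3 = 109.33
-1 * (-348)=348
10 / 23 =0.43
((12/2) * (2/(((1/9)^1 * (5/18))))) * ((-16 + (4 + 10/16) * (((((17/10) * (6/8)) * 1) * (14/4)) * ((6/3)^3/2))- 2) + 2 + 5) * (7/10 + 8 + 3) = 325506519/1000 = 325506.52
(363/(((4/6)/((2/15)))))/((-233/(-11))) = 3993/1165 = 3.43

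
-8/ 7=-1.14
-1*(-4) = 4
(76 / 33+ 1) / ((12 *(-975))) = -109 / 386100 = -0.00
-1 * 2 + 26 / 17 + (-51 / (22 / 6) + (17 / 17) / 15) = -40148 / 2805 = -14.31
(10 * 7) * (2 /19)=140 /19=7.37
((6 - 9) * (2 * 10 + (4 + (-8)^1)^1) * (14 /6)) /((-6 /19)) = 1064 /3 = 354.67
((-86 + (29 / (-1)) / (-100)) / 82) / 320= -8571 / 2624000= -0.00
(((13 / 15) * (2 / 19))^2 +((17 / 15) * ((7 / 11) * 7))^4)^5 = 158658687809627468306140161229123933240682686928727659490077336075103901 / 1371560261769551465914500179017896562920703983306884765625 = 115677518685857.92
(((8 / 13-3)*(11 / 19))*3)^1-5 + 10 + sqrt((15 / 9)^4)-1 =5860 / 2223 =2.64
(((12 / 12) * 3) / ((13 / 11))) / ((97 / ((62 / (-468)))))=-341 / 98358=-0.00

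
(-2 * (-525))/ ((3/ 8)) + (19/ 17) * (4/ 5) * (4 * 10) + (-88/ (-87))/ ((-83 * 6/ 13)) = 1044320180/ 368271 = 2835.74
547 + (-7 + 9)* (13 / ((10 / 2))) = 2761 / 5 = 552.20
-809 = -809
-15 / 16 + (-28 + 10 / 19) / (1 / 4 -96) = -75747 / 116432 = -0.65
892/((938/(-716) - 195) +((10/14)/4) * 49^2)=638672/166427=3.84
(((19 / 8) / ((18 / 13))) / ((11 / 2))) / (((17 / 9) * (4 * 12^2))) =247 / 861696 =0.00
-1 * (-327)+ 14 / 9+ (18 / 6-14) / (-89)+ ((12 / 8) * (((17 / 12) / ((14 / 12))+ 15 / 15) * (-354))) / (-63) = 27265685 / 78498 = 347.34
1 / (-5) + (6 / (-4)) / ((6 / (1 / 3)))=-17 / 60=-0.28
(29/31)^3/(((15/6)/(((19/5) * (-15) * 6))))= -111.99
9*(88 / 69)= 264 / 23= 11.48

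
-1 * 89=-89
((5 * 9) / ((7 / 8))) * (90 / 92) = 8100 / 161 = 50.31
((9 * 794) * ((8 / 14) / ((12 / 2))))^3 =108122295744 / 343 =315225352.02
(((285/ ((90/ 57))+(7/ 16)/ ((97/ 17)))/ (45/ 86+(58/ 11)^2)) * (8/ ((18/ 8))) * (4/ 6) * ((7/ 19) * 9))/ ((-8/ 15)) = -93.95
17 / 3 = 5.67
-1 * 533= -533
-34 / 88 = -17 / 44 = -0.39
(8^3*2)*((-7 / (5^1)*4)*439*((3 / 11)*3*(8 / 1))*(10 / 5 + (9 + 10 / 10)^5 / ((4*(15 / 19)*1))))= -521821650348.22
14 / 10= 7 / 5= 1.40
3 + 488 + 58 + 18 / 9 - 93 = 458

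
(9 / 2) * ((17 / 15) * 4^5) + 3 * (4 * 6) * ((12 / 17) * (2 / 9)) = 444864 / 85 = 5233.69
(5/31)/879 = 5/27249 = 0.00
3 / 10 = 0.30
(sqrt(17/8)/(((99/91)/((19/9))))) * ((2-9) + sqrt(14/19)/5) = 91 * sqrt(34) * (-665 + sqrt(266))/17820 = -19.32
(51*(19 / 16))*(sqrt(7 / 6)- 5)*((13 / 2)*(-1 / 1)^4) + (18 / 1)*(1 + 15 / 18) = -61929 / 32 + 4199*sqrt(42) / 64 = -1510.08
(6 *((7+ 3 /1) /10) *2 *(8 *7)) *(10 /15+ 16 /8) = 1792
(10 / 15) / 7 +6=128 / 21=6.10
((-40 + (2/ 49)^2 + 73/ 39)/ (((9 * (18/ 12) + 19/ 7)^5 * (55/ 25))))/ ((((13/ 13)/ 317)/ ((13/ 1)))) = -1267539310240/ 19890386666931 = -0.06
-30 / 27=-10 / 9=-1.11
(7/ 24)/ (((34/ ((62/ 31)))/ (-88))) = -77/ 51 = -1.51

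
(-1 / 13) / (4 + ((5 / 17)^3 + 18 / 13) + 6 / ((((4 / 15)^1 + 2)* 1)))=-4913 / 514600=-0.01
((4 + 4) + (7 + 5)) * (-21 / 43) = -9.77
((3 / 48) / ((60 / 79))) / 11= 79 / 10560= 0.01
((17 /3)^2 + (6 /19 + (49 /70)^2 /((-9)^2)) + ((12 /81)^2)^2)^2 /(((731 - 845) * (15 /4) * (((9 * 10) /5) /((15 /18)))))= -1072514370550444266481 /9414715166914649940000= -0.11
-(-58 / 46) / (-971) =-29 / 22333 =-0.00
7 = 7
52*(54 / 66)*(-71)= -33228 / 11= -3020.73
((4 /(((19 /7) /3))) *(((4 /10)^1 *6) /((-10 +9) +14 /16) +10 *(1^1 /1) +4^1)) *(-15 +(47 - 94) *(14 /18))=337792 /285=1185.24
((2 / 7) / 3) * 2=4 / 21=0.19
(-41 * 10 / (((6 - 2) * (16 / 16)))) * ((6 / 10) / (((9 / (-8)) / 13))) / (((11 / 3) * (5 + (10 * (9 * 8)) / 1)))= 2132 / 7975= 0.27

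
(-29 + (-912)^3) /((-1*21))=758550557 /21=36121455.10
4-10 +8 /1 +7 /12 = 2.58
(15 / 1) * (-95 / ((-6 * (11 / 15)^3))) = 602.23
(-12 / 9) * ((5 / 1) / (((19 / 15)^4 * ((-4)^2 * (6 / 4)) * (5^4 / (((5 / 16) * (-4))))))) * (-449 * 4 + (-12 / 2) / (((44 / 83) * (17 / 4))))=-37839375 / 97480108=-0.39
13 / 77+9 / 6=1.67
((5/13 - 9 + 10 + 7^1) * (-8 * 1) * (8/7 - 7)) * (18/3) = 214512/91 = 2357.27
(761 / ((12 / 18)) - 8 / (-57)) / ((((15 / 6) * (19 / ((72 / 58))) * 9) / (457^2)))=108724283212 / 157035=692357.01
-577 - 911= -1488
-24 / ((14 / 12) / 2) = -41.14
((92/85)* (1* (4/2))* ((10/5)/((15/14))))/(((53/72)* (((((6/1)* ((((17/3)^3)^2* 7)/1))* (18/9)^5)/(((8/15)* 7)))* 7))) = 178848/2718493708625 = 0.00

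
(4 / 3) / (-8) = -1 / 6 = -0.17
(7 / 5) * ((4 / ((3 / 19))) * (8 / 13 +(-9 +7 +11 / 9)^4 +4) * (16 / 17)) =3616518976 / 21749715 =166.28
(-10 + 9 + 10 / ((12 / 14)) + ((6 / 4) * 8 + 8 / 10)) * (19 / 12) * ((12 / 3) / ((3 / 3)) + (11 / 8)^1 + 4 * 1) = 1045 / 3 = 348.33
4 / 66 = 2 / 33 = 0.06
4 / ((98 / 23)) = 46 / 49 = 0.94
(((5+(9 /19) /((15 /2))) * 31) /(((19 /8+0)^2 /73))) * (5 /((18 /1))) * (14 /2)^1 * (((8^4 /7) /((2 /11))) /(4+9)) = 60361342976 /61731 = 977812.49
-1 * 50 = -50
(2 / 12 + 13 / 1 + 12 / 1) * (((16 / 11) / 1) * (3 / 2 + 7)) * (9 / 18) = 5134 / 33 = 155.58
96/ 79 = 1.22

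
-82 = -82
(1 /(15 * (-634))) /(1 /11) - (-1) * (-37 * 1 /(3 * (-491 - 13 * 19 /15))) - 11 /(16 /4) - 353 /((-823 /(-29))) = -225878890979 /14894267190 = -15.17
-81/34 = -2.38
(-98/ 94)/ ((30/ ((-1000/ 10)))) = 490/ 141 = 3.48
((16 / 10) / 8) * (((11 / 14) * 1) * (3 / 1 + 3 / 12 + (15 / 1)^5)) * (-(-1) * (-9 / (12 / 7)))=-100237929 / 160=-626487.06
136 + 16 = 152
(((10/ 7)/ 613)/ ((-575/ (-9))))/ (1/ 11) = 198/ 493465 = 0.00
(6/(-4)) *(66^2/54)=-121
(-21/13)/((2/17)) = -357/26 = -13.73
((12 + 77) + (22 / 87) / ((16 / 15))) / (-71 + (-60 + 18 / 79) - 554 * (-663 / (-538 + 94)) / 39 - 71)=-181544607 / 453640156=-0.40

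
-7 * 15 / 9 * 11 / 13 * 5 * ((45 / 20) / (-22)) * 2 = 10.10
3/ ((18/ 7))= 1.17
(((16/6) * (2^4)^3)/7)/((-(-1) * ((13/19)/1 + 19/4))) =2490368/8673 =287.14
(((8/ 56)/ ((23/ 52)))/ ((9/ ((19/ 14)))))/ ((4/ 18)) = 247/ 1127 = 0.22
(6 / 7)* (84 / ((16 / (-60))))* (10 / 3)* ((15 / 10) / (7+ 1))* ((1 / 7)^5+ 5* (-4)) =226893825 / 67228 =3374.99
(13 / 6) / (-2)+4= 35 / 12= 2.92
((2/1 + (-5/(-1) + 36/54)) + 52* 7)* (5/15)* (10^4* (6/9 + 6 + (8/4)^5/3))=579800000/27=21474074.07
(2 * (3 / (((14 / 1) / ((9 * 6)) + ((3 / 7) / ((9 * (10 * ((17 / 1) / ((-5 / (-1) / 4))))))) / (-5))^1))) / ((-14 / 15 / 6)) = -4957200 / 33311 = -148.82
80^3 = 512000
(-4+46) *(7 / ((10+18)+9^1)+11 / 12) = 3437 / 74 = 46.45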